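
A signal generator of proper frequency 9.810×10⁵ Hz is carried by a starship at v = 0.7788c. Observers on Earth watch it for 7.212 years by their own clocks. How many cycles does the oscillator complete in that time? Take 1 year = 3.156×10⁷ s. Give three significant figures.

γ = 1/√(1 − 0.7788²) = 1/√0.3935 = 1.594
During 7.212 years of lab time, the oscillator's proper time advances by τ = Δt/γ = 7.212/1.594 = 4.524 years = 1.428×10⁸ s.
N = f × τ = 9.810×10⁵ × 1.428×10⁸ = 1.401×10¹⁴.

N = 1.40×10¹⁴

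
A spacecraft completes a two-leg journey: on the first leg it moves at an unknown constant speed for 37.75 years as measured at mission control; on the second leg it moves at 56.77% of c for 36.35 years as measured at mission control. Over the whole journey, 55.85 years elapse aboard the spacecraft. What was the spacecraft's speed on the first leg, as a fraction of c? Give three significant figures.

β = 0.727

Leg 1: speed unknown; τ_1 = 37.75/γ_1.
Leg 2: β = 0.5677; γ = 1/√(1 − 0.5677²) = 1/√0.6777 = 1.215; τ_2 = 36.35/1.215 = 29.92 years.
Total proper time: τ_1 + 29.92 = 55.85, so τ_1 = 55.85 − 29.92 = 25.93 years.
γ_1 = 37.75/25.93 = 1.456; β = √(1 − 1/γ²) = √0.5284.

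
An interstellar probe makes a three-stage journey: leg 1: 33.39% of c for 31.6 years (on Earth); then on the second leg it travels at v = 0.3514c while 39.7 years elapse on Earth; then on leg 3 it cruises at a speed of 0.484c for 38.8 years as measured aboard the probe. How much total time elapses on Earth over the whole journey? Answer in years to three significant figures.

Leg 1: 31.6 years is already measured on Earth.
Leg 2: 39.7 years is already measured on Earth.
Leg 3: γ = 1/√(1 − 0.484²) = 1/√0.7657 = 1.143; Δt_3 = 1.143 × 38.8 = 44.34 years.
Total: 31.60 + 39.70 + 44.34 years.

Δt = 116 years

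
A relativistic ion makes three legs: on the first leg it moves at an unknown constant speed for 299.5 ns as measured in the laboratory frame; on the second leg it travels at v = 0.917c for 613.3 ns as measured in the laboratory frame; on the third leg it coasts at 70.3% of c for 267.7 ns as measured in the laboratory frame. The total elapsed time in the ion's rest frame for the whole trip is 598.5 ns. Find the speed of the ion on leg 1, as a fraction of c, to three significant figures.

β = 0.838

Leg 1: speed unknown; τ_1 = 299.5/γ_1.
Leg 2: γ = 1/√(1 − 0.917²) = 1/√0.1591 = 2.507; τ_2 = 613.3/2.507 = 244.6 ns.
Leg 3: β = 0.703; γ = 1/√(1 − 0.703²) = 1/√0.5058 = 1.406; τ_3 = 267.7/1.406 = 190.4 ns.
Total proper time: τ_1 + 244.6 + 190.4 = 598.5, so τ_1 = 598.5 − 435.0 = 163.5 ns.
γ_1 = 299.5/163.5 = 1.832; β = √(1 − 1/γ²) = √0.7021.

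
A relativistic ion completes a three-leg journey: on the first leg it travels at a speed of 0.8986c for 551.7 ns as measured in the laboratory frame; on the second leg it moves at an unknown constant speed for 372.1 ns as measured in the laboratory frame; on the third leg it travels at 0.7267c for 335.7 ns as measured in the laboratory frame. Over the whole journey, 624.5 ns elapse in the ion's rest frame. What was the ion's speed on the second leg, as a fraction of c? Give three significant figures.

Leg 1: γ = 1/√(1 − 0.8986²) = 1/√0.1925 = 2.279; τ_1 = 551.7/2.279 = 242.1 ns.
Leg 2: speed unknown; τ_2 = 372.1/γ_2.
Leg 3: γ = 1/√(1 − 0.7267²) = 1/√0.4719 = 1.456; τ_3 = 335.7/1.456 = 230.6 ns.
Total proper time: 242.1 + τ_2 + 230.6 = 624.5, so τ_2 = 624.5 − 472.7 = 151.8 ns.
γ_2 = 372.1/151.8 = 2.451; β = √(1 − 1/γ²) = √0.8335.

β = 0.913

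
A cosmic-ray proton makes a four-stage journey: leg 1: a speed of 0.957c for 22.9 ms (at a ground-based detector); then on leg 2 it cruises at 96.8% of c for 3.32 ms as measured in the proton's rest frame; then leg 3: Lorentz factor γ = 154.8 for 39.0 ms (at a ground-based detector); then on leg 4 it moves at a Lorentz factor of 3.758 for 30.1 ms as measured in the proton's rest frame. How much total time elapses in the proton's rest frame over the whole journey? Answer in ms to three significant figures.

τ = 40.3 ms

Leg 1: γ = 1/√(1 − 0.957²) = 1/√0.08415 = 3.447; τ_1 = 22.9/3.447 = 6.643 ms.
Leg 2: 3.32 ms is already measured in the proton's rest frame.
Leg 3: γ = 154.8; τ_3 = 39.0/154.8 = 0.2519 ms.
Leg 4: 30.1 ms is already measured in the proton's rest frame.
Total: 6.643 + 3.320 + 0.2519 + 30.10 ms.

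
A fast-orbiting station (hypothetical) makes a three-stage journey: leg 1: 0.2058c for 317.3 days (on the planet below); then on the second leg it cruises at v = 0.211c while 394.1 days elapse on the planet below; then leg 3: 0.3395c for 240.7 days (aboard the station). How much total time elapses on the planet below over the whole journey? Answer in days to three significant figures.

Δt = 967 days

Leg 1: 317.3 days is already measured on the planet below.
Leg 2: 394.1 days is already measured on the planet below.
Leg 3: γ = 1/√(1 − 0.3395²) = 1/√0.8847 = 1.063; Δt_3 = 1.063 × 240.7 = 255.9 days.
Total: 317.3 + 394.1 + 255.9 days.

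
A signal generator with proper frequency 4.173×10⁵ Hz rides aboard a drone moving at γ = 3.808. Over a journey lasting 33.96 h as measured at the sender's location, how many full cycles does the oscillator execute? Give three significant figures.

N = 1.34×10¹⁰

γ = 3.808
The oscillator's own cycle count is N = f × τ where τ is the proper time aboard the drone. τ = Δt/γ = 33.96/3.808 = 8.918 h = 3.211×10⁴ s.
N = 4.173×10⁵ × 3.211×10⁴ = 1.340×10¹⁰.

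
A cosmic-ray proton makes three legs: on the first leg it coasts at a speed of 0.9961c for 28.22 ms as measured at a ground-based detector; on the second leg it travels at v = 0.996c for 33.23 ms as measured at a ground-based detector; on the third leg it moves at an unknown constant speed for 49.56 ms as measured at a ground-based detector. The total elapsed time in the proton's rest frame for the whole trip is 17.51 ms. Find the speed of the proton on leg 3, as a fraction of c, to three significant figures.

Leg 1: γ = 1/√(1 − 0.9961²) = 1/√0.007785 = 11.33; τ_1 = 28.22/11.33 = 2.490 ms.
Leg 2: γ = 1/√(1 − 0.996²) = 1/√0.007984 = 11.19; τ_2 = 33.23/11.19 = 2.969 ms.
Leg 3: speed unknown; τ_3 = 49.56/γ_3.
Total proper time: 2.490 + 2.969 + τ_3 = 17.51, so τ_3 = 17.51 − 5.459 = 12.05 ms.
γ_3 = 49.56/12.05 = 4.113; β = √(1 − 1/γ²) = √0.9409.

β = 0.970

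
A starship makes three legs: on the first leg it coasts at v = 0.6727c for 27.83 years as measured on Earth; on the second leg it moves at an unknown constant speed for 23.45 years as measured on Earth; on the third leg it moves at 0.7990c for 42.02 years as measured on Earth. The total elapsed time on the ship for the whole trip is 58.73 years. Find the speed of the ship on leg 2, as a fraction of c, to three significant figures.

Leg 1: γ = 1/√(1 − 0.6727²) = 1/√0.5475 = 1.352; τ_1 = 27.83/1.352 = 20.59 years.
Leg 2: speed unknown; τ_2 = 23.45/γ_2.
Leg 3: γ = 1/√(1 − 0.7990²) = 1/√0.3616 = 1.663; τ_3 = 42.02/1.663 = 25.27 years.
Total proper time: 20.59 + τ_2 + 25.27 = 58.73, so τ_2 = 58.73 − 45.86 = 12.87 years.
γ_2 = 23.45/12.87 = 1.822; β = √(1 − 1/γ²) = √0.6988.

β = 0.836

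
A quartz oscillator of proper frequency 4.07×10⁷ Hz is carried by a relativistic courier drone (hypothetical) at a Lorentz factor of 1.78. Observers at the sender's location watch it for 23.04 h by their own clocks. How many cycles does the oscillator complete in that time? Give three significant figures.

γ = 1.78
During 23.04 h of lab time, the oscillator's proper time advances by τ = Δt/γ = 23.04/1.780 = 12.94 h = 4.660×10⁴ s.
N = f × τ = 4.07×10⁷ × 4.660×10⁴ = 1.897×10¹².

N = 1.90×10¹²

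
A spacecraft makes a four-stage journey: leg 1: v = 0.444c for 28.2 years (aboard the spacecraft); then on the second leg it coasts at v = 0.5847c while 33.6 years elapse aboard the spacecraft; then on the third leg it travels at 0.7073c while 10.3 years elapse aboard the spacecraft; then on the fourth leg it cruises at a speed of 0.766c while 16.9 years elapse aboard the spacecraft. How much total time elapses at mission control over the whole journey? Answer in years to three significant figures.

Δt = 114 years

Leg 1: γ = 1/√(1 − 0.444²) = 1/√0.8029 = 1.116; Δt_1 = 1.116 × 28.2 = 31.47 years.
Leg 2: γ = 1/√(1 − 0.5847²) = 1/√0.6581 = 1.233; Δt_2 = 1.233 × 33.6 = 41.42 years.
Leg 3: γ = 1/√(1 − 0.7073²) = 1/√0.4997 = 1.415; Δt_3 = 1.415 × 10.3 = 14.57 years.
Leg 4: γ = 1/√(1 − 0.766²) = 1/√0.4132 = 1.556; Δt_4 = 1.556 × 16.9 = 26.29 years.
Total: 31.47 + 41.42 + 14.57 + 26.29 years.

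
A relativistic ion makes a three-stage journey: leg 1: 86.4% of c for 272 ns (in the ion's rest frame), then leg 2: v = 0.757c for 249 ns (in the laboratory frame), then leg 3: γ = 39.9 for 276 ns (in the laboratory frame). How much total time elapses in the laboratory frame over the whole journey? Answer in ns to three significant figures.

Leg 1: β = 0.864; γ = 1/√(1 − 0.864²) = 1/√0.2535 = 1.986; Δt_1 = 1.986 × 272 = 540.2 ns.
Leg 2: 249 ns is already measured in the laboratory frame.
Leg 3: 276 ns is already measured in the laboratory frame.
Total: 540.2 + 249.0 + 276.0 ns.

Δt = 1070 ns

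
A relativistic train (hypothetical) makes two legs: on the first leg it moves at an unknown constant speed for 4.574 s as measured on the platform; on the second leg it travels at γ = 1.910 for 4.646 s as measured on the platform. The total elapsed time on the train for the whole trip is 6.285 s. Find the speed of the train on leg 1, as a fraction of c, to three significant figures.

β = 0.539

Leg 1: speed unknown; τ_1 = 4.574/γ_1.
Leg 2: γ = 1.910; τ_2 = 4.646/1.910 = 2.432 s.
Total proper time: τ_1 + 2.432 = 6.285, so τ_1 = 6.285 − 2.432 = 3.853 s.
γ_1 = 4.574/3.853 = 1.187; β = √(1 − 1/γ²) = √0.2906.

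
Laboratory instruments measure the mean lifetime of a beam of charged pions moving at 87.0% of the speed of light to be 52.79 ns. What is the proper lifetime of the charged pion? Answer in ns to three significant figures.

τ₀ = 26.0 ns

β = 0.870; γ = 1/√(1 − 0.870²) = 1/√0.2431 = 2.028
The lab-frame lifetime is the dilated interval; the proper lifetime is τ₀ = Δt/γ = 52.79/2.028 ns.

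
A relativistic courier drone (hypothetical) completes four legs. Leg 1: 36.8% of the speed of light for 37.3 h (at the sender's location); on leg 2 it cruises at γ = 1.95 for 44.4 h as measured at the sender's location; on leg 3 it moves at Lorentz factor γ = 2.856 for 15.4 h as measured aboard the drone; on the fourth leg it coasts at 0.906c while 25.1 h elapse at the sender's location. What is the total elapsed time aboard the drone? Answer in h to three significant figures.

Leg 1: β = 0.368; γ = 1/√(1 − 0.368²) = 1/√0.8646 = 1.075; τ_1 = 37.3/1.075 = 34.68 h.
Leg 2: γ = 1.95; τ_2 = 44.4/1.950 = 22.77 h.
Leg 3: 15.4 h is already measured aboard the drone.
Leg 4: γ = 1/√(1 − 0.906²) = 1/√0.1792 = 2.363; τ_4 = 25.1/2.363 = 10.62 h.
Total: 34.68 + 22.77 + 15.40 + 10.62 h.

τ = 83.5 h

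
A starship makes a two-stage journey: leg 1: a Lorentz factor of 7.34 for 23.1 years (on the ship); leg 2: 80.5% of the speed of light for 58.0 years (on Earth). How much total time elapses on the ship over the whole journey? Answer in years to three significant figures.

Leg 1: 23.1 years is already measured on the ship.
Leg 2: β = 0.805; γ = 1/√(1 − 0.805²) = 1/√0.3520 = 1.686; τ_2 = 58.0/1.686 = 34.41 years.
Total: 23.10 + 34.41 years.

τ = 57.5 years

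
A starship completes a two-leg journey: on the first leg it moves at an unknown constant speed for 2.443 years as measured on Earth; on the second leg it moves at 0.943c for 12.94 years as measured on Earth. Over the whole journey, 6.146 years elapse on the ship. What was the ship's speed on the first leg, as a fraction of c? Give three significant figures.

β = 0.658

Leg 1: speed unknown; τ_1 = 2.443/γ_1.
Leg 2: γ = 1/√(1 − 0.943²) = 1/√0.1108 = 3.005; τ_2 = 12.94/3.005 = 4.306 years.
Total proper time: τ_1 + 4.306 = 6.146, so τ_1 = 6.146 − 4.306 = 1.840 years.
γ_1 = 2.443/1.840 = 1.328; β = √(1 − 1/γ²) = √0.4329.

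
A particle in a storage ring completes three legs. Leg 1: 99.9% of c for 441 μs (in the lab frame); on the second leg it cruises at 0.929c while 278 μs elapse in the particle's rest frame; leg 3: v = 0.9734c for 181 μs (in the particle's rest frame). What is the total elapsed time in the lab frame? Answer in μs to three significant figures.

Leg 1: 441 μs is already measured in the lab frame.
Leg 2: γ = 1/√(1 − 0.929²) = 1/√0.1370 = 2.702; Δt_2 = 2.702 × 278 = 751.2 μs.
Leg 3: γ = 1/√(1 − 0.9734²) = 1/√0.05249 = 4.365; Δt_3 = 4.365 × 181 = 790.0 μs.
Total: 441.0 + 751.2 + 790.0 μs.

Δt = 1980 μs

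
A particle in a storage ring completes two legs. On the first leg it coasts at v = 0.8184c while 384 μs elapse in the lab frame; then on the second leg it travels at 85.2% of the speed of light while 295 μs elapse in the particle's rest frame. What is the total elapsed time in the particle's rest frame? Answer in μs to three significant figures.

Leg 1: γ = 1/√(1 − 0.8184²) = 1/√0.3302 = 1.740; τ_1 = 384/1.740 = 220.7 μs.
Leg 2: 295 μs is already measured in the particle's rest frame.
Total: 220.7 + 295.0 μs.

τ = 516 μs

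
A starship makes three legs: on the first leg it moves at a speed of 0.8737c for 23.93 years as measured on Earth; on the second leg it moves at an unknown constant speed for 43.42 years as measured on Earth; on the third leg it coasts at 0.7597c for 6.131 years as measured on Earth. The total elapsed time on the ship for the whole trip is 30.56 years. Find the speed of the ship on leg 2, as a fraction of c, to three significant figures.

β = 0.939

Leg 1: γ = 1/√(1 − 0.8737²) = 1/√0.2366 = 2.056; τ_1 = 23.93/2.056 = 11.64 years.
Leg 2: speed unknown; τ_2 = 43.42/γ_2.
Leg 3: γ = 1/√(1 − 0.7597²) = 1/√0.4229 = 1.538; τ_3 = 6.131/1.538 = 3.987 years.
Total proper time: 11.64 + τ_2 + 3.987 = 30.56, so τ_2 = 30.56 − 15.63 = 14.93 years.
γ_2 = 43.42/14.93 = 2.908; β = √(1 − 1/γ²) = √0.8817.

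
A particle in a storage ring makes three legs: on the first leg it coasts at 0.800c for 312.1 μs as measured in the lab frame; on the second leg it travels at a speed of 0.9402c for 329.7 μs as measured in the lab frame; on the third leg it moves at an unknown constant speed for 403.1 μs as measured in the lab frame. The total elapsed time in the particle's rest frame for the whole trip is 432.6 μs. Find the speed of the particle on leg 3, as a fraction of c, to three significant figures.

β = 0.944

Leg 1: γ = 1/√(1 − 0.800²) = 5/3 ≈ 1.667; τ_1 = 312.1/1.667 = 187.3 μs.
Leg 2: γ = 1/√(1 − 0.9402²) = 1/√0.1160 = 2.936; τ_2 = 329.7/2.936 = 112.3 μs.
Leg 3: speed unknown; τ_3 = 403.1/γ_3.
Total proper time: 187.3 + 112.3 + τ_3 = 432.6, so τ_3 = 432.6 − 299.6 = 133.0 μs.
γ_3 = 403.1/133.0 = 3.030; β = √(1 − 1/γ²) = √0.8911.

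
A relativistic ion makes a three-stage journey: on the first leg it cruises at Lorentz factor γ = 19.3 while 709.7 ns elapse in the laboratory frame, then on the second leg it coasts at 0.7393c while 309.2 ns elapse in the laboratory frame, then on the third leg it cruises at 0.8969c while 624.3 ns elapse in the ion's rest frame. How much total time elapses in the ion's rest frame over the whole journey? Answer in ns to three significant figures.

Leg 1: γ = 19.3; τ_1 = 709.7/19.30 = 36.77 ns.
Leg 2: γ = 1/√(1 − 0.7393²) = 1/√0.4534 = 1.485; τ_2 = 309.2/1.485 = 208.2 ns.
Leg 3: 624.3 ns is already measured in the ion's rest frame.
Total: 36.77 + 208.2 + 624.3 ns.

τ = 869 ns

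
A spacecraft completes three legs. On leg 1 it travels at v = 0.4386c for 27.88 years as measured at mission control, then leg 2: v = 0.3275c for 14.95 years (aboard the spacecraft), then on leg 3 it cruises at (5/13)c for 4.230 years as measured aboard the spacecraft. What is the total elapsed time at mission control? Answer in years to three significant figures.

Δt = 48.3 years

Leg 1: 27.88 years is already measured at mission control.
Leg 2: γ = 1/√(1 − 0.3275²) = 1/√0.8927 = 1.058; Δt_2 = 1.058 × 14.95 = 15.82 years.
Leg 3: γ = 1/√(1 − (5/13)²) = 13/12 ≈ 1.083; Δt_3 = 1.083 × 4.230 = 4.583 years.
Total: 27.88 + 15.82 + 4.583 years.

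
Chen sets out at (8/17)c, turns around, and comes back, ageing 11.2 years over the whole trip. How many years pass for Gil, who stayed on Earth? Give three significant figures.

Δt = 12.7 years

γ = 1/√(1 − (8/17)²) = 17/15 ≈ 1.133
Earth-frame duration is the dilated interval: Δt = γτ = 1.133 × 11.2 years.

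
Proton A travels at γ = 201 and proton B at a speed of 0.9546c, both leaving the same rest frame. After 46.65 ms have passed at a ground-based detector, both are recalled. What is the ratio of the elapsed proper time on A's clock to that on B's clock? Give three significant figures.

A: γ = 201. B: γ = 1/√(1 − 0.9546²) = 1/√0.08874 = 3.357.
τ_A/τ_B = γ_B/γ_A = 3.357/201.0 = 0.01670, so τ_A/τ_B = 0.01670.

τ_A/τ_B = 0.0167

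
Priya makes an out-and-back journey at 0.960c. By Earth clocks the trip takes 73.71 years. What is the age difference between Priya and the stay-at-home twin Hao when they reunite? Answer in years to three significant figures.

Δt − τ = 53.1 years

γ = 1/√(1 − 0.960²) = 25/7 ≈ 3.571
Priya's elapsed proper time: τ = 73.71/3.571 = 20.64 years.
Age gap = Δt − τ = 73.71 − 20.64 years.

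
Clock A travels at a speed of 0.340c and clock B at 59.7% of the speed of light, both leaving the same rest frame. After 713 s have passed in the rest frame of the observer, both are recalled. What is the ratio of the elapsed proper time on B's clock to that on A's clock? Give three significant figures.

τ_B/τ_A = 0.853

A: γ = 1/√(1 − 0.340²) = 1/√0.8844 = 1.063. B: β = 0.597; γ = 1/√(1 − 0.597²) = 1/√0.6436 = 1.247.
τ_A/τ_B = γ_B/γ_A = 1.247/1.063 = 1.172, so τ_B/τ_A = 0.8531.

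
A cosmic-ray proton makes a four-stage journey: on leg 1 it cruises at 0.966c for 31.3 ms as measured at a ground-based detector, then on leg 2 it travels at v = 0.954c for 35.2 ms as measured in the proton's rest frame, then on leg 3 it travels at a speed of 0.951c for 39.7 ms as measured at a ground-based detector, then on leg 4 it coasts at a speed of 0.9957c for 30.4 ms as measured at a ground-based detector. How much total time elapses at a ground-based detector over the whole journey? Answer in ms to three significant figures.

Δt = 219 ms

Leg 1: 31.3 ms is already measured at a ground-based detector.
Leg 2: γ = 1/√(1 − 0.954²) = 1/√0.08988 = 3.335; Δt_2 = 3.335 × 35.2 = 117.4 ms.
Leg 3: 39.7 ms is already measured at a ground-based detector.
Leg 4: 30.4 ms is already measured at a ground-based detector.
Total: 31.30 + 117.4 + 39.70 + 30.40 ms.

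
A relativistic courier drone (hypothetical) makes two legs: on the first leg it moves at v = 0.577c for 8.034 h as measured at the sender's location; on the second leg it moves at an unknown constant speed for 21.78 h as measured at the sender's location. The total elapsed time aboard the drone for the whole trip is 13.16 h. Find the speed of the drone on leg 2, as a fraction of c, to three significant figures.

Leg 1: γ = 1/√(1 − 0.577²) = 1/√0.6671 = 1.224; τ_1 = 8.034/1.224 = 6.562 h.
Leg 2: speed unknown; τ_2 = 21.78/γ_2.
Total proper time: 6.562 + τ_2 = 13.16, so τ_2 = 13.16 − 6.562 = 6.598 h.
γ_2 = 21.78/6.598 = 3.301; β = √(1 − 1/γ²) = √0.9082.

β = 0.953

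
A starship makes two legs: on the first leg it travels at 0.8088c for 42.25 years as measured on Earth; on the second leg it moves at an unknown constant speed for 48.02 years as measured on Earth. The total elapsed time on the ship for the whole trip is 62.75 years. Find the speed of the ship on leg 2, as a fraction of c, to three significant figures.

Leg 1: γ = 1/√(1 − 0.8088²) = 1/√0.3458 = 1.700; τ_1 = 42.25/1.700 = 24.85 years.
Leg 2: speed unknown; τ_2 = 48.02/γ_2.
Total proper time: 24.85 + τ_2 = 62.75, so τ_2 = 62.75 − 24.85 = 37.90 years.
γ_2 = 48.02/37.90 = 1.267; β = √(1 − 1/γ²) = √0.3770.

β = 0.614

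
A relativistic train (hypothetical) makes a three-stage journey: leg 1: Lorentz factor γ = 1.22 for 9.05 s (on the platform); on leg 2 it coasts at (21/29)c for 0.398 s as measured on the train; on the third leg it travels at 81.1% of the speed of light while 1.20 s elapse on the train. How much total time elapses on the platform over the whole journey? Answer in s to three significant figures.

Δt = 11.7 s

Leg 1: 9.05 s is already measured on the platform.
Leg 2: γ = 1/√(1 − (21/29)²) = 29/20 = 1.450; Δt_2 = 1.450 × 0.398 = 0.5771 s.
Leg 3: β = 0.811; γ = 1/√(1 − 0.811²) = 1/√0.3423 = 1.709; Δt_3 = 1.709 × 1.20 = 2.051 s.
Total: 9.050 + 0.5771 + 2.051 s.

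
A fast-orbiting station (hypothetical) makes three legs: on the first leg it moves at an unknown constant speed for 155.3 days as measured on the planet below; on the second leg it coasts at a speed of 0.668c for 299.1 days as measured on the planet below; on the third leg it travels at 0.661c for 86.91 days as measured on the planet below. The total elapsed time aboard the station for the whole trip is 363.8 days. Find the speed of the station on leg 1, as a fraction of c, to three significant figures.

Leg 1: speed unknown; τ_1 = 155.3/γ_1.
Leg 2: γ = 1/√(1 − 0.668²) = 1/√0.5538 = 1.344; τ_2 = 299.1/1.344 = 222.6 days.
Leg 3: γ = 1/√(1 − 0.661²) = 1/√0.5631 = 1.333; τ_3 = 86.91/1.333 = 65.22 days.
Total proper time: τ_1 + 222.6 + 65.22 = 363.8, so τ_1 = 363.8 − 287.8 = 76.01 days.
γ_1 = 155.3/76.01 = 2.043; β = √(1 − 1/γ²) = √0.7605.

β = 0.872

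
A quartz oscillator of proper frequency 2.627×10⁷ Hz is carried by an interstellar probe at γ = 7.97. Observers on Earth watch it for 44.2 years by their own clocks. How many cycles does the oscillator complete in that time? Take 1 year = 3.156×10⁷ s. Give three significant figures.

γ = 7.97
During 44.2 years of lab time, the oscillator's proper time advances by τ = Δt/γ = 44.2/7.970 = 5.546 years = 1.750×10⁸ s.
N = f × τ = 2.627×10⁷ × 1.750×10⁸ = 4.598×10¹⁵.

N = 4.60×10¹⁵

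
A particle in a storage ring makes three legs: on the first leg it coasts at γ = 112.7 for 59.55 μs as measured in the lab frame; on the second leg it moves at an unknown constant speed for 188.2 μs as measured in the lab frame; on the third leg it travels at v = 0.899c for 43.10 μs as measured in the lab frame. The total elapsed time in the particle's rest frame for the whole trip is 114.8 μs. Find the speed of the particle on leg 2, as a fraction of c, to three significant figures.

β = 0.862

Leg 1: γ = 112.7; τ_1 = 59.55/112.7 = 0.5284 μs.
Leg 2: speed unknown; τ_2 = 188.2/γ_2.
Leg 3: γ = 1/√(1 − 0.899²) = 1/√0.1918 = 2.283; τ_3 = 43.10/2.283 = 18.88 μs.
Total proper time: 0.5284 + τ_2 + 18.88 = 114.8, so τ_2 = 114.8 − 19.40 = 95.40 μs.
γ_2 = 188.2/95.40 = 1.973; β = √(1 − 1/γ²) = √0.7431.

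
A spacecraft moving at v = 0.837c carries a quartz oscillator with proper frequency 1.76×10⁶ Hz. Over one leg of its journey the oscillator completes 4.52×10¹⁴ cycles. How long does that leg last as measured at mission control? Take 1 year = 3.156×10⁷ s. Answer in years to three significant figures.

γ = 1/√(1 − 0.837²) = 1/√0.2994 = 1.827
Proper time for N cycles: τ = N/f = 4.52×10¹⁴/(1.76×10⁶) = 2.568×10⁸ s = 8.137 years.
Lab-frame duration Δt = γτ = 1.827 × 8.137 = 14.87 years.

Δt = 14.9 years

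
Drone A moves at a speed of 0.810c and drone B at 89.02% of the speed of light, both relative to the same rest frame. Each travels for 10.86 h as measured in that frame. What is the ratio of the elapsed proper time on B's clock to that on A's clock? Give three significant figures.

τ_B/τ_A = 0.777

A: γ = 1/√(1 − 0.810²) = 1/√0.3439 = 1.705. B: β = 0.8902; γ = 1/√(1 − 0.8902²) = 1/√0.2075 = 2.195.
τ_A/τ_B = γ_B/γ_A = 2.195/1.705 = 1.287, so τ_B/τ_A = 0.7769.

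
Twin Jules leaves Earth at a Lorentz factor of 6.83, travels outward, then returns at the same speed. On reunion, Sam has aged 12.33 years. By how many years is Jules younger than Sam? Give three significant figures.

γ = 6.83
Jules's elapsed proper time: τ = 12.33/6.830 = 1.805 years.
Age gap = Δt − τ = 12.33 − 1.805 years.

Δt − τ = 10.5 years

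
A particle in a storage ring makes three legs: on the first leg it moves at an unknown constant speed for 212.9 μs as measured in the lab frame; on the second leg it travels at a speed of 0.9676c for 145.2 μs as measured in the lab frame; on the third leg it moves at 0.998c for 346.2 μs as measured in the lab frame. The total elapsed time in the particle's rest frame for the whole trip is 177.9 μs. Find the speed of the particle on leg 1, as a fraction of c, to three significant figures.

β = 0.828

Leg 1: speed unknown; τ_1 = 212.9/γ_1.
Leg 2: γ = 1/√(1 − 0.9676²) = 1/√0.06375 = 3.961; τ_2 = 145.2/3.961 = 36.66 μs.
Leg 3: γ = 1/√(1 − 0.998²) = 1/√0.003996 = 15.82; τ_3 = 346.2/15.82 = 21.88 μs.
Total proper time: τ_1 + 36.66 + 21.88 = 177.9, so τ_1 = 177.9 − 58.55 = 119.4 μs.
γ_1 = 212.9/119.4 = 1.784; β = √(1 − 1/γ²) = √0.6857.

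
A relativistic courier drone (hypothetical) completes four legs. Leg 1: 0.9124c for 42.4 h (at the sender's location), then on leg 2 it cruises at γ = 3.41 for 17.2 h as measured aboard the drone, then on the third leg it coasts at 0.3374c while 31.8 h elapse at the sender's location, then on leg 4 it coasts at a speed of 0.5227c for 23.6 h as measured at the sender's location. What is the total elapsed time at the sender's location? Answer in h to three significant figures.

Leg 1: 42.4 h is already measured at the sender's location.
Leg 2: γ = 3.41; Δt_2 = 3.410 × 17.2 = 58.65 h.
Leg 3: 31.8 h is already measured at the sender's location.
Leg 4: 23.6 h is already measured at the sender's location.
Total: 42.40 + 58.65 + 31.80 + 23.60 h.

Δt = 156 h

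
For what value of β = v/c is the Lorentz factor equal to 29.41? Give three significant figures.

β = √(1 − 1/γ²) = √(1 − 1/29.41²) = √(1 − 0.001156) = √0.9988

β = 0.999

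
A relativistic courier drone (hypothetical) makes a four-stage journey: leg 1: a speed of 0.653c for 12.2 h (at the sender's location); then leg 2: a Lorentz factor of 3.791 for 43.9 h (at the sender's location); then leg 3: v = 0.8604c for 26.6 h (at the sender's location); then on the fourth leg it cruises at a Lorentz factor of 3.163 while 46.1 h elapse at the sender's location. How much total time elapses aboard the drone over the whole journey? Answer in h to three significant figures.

τ = 49.0 h

Leg 1: γ = 1/√(1 − 0.653²) = 1/√0.5736 = 1.320; τ_1 = 12.2/1.320 = 9.240 h.
Leg 2: γ = 3.791; τ_2 = 43.9/3.791 = 11.58 h.
Leg 3: γ = 1/√(1 − 0.8604²) = 1/√0.2597 = 1.962; τ_3 = 26.6/1.962 = 13.56 h.
Leg 4: γ = 3.163; τ_4 = 46.1/3.163 = 14.57 h.
Total: 9.240 + 11.58 + 13.56 + 14.57 h.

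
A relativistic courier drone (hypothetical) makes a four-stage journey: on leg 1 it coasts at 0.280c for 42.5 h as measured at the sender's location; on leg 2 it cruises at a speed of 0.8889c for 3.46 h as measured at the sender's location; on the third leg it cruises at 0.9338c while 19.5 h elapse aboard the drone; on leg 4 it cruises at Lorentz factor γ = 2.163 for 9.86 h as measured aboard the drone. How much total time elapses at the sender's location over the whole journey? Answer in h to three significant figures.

Leg 1: 42.5 h is already measured at the sender's location.
Leg 2: 3.46 h is already measured at the sender's location.
Leg 3: γ = 1/√(1 − 0.9338²) = 1/√0.1280 = 2.795; Δt_3 = 2.795 × 19.5 = 54.50 h.
Leg 4: γ = 2.163; Δt_4 = 2.163 × 9.86 = 21.33 h.
Total: 42.50 + 3.460 + 54.50 + 21.33 h.

Δt = 122 h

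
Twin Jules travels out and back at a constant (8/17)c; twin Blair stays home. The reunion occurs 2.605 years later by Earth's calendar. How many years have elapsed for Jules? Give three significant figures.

γ = 1/√(1 − (8/17)²) = 17/15 ≈ 1.133
Jules's clock measures proper time along the trip: τ = Δt/γ = 2.605/1.133 years.

τ = 2.30 years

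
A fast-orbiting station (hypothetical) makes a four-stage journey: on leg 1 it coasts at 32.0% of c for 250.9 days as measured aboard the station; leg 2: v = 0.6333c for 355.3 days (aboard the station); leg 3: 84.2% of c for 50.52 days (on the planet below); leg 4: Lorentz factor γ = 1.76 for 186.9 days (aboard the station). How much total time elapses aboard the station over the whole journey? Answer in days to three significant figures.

τ = 820 days

Leg 1: 250.9 days is already measured aboard the station.
Leg 2: 355.3 days is already measured aboard the station.
Leg 3: β = 0.842; γ = 1/√(1 − 0.842²) = 1/√0.2910 = 1.854; τ_3 = 50.52/1.854 = 27.25 days.
Leg 4: 186.9 days is already measured aboard the station.
Total: 250.9 + 355.3 + 27.25 + 186.9 days.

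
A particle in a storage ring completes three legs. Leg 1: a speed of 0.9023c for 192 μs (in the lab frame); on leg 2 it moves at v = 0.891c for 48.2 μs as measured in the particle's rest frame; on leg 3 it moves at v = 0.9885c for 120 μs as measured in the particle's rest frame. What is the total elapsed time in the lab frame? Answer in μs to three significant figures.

Leg 1: 192 μs is already measured in the lab frame.
Leg 2: γ = 1/√(1 − 0.891²) = 1/√0.2061 = 2.203; Δt_2 = 2.203 × 48.2 = 106.2 μs.
Leg 3: γ = 1/√(1 − 0.9885²) = 1/√0.02287 = 6.613; Δt_3 = 6.613 × 120 = 793.5 μs.
Total: 192.0 + 106.2 + 793.5 μs.

Δt = 1090 μs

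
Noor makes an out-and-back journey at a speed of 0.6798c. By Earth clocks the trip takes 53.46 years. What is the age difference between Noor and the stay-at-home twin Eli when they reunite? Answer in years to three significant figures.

Δt − τ = 14.3 years

γ = 1/√(1 − 0.6798²) = 1/√0.5379 = 1.364
Noor's elapsed proper time: τ = 53.46/1.364 = 39.21 years.
Age gap = Δt − τ = 53.46 − 39.21 years.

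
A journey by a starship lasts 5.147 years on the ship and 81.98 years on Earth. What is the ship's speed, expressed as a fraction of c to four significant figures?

The proper time is measured on the ship (both events occur at the ship's location); Δt is measured on Earth. γ = Δt/τ = 81.98/5.147 = 15.93.
β = √(1 − 1/γ²) = √(1 − 0.003942) = √0.9961

β = 0.9980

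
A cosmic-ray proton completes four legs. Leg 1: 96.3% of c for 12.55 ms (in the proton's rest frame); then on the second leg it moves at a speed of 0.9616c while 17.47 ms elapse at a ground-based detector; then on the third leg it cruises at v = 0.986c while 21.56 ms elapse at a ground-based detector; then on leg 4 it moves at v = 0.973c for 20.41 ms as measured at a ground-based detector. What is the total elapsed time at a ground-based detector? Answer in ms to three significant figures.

Leg 1: β = 0.963; γ = 1/√(1 − 0.963²) = 1/√0.07263 = 3.711; Δt_1 = 3.711 × 12.55 = 46.57 ms.
Leg 2: 17.47 ms is already measured at a ground-based detector.
Leg 3: 21.56 ms is already measured at a ground-based detector.
Leg 4: 20.41 ms is already measured at a ground-based detector.
Total: 46.57 + 17.47 + 21.56 + 20.41 ms.

Δt = 106 ms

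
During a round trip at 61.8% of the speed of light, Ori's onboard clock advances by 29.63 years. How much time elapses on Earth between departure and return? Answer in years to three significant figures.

Δt = 37.7 years

β = 0.618; γ = 1/√(1 − 0.618²) = 1/√0.6181 = 1.272
Earth-frame duration is the dilated interval: Δt = γτ = 1.272 × 29.63 years.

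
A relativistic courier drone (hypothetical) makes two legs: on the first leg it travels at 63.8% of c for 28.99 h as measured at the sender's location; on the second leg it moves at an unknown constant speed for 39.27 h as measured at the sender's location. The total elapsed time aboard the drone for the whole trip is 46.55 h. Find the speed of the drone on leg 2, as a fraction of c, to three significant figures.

β = 0.787

Leg 1: β = 0.638; γ = 1/√(1 − 0.638²) = 1/√0.5930 = 1.299; τ_1 = 28.99/1.299 = 22.32 h.
Leg 2: speed unknown; τ_2 = 39.27/γ_2.
Total proper time: 22.32 + τ_2 = 46.55, so τ_2 = 46.55 − 22.32 = 24.23 h.
γ_2 = 39.27/24.23 = 1.621; β = √(1 − 1/γ²) = √0.6194.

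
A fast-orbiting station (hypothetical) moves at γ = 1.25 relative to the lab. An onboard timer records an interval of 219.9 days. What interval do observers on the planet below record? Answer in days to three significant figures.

γ = 1.25
The interval measured aboard the station is the proper time (both events occur at the same place in that frame); the lab-frame interval is Δt = γτ = 1.250 × 219.9 days.

Δt = 275 days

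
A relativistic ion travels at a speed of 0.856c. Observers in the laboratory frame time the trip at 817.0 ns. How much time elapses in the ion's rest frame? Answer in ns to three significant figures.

τ = 422 ns

γ = 1/√(1 − 0.856²) = 1/√0.2673 = 1.934
The interval measured in the laboratory frame is the dilated one; the clock in the ion's rest frame measures the proper time τ = Δt/γ = 817.0/1.934 ns.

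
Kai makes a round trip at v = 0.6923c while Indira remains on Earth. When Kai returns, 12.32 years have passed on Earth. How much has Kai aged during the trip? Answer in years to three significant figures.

γ = 1/√(1 − 0.6923²) = 1/√0.5207 = 1.386
Kai's clock measures proper time along the trip: τ = Δt/γ = 12.32/1.386 years.

τ = 8.89 years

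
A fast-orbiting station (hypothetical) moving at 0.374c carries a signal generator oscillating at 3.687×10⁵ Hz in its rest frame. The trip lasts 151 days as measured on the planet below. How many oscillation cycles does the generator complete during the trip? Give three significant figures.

N = 4.46×10¹²

γ = 1/√(1 − 0.374²) = 1/√0.8601 = 1.078
The oscillator's own cycle count is N = f × τ where τ is the proper time aboard the station. τ = Δt/γ = 151/1.078 = 140.0 days = 1.210×10⁷ s.
N = 3.687×10⁵ × 1.210×10⁷ = 4.461×10¹².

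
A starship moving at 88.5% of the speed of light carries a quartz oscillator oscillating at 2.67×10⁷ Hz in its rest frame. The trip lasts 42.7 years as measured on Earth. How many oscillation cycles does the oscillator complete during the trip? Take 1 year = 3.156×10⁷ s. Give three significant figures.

β = 0.885; γ = 1/√(1 − 0.885²) = 1/√0.2168 = 2.148
The oscillator's own cycle count is N = f × τ where τ is the proper time on the ship. τ = Δt/γ = 42.7/2.148 = 19.88 years = 6.274×10⁸ s.
N = 2.67×10⁷ × 6.274×10⁸ = 1.675×10¹⁶.

N = 1.68×10¹⁶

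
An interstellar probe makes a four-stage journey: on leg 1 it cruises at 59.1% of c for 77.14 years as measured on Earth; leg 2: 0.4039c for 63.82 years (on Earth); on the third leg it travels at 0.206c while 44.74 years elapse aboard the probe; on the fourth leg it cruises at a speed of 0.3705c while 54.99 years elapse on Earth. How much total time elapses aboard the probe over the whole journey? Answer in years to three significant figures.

τ = 216 years

Leg 1: β = 0.591; γ = 1/√(1 − 0.591²) = 1/√0.6507 = 1.240; τ_1 = 77.14/1.240 = 62.23 years.
Leg 2: γ = 1/√(1 − 0.4039²) = 1/√0.8369 = 1.093; τ_2 = 63.82/1.093 = 58.38 years.
Leg 3: 44.74 years is already measured aboard the probe.
Leg 4: γ = 1/√(1 − 0.3705²) = 1/√0.8627 = 1.077; τ_4 = 54.99/1.077 = 51.08 years.
Total: 62.23 + 58.38 + 44.74 + 51.08 years.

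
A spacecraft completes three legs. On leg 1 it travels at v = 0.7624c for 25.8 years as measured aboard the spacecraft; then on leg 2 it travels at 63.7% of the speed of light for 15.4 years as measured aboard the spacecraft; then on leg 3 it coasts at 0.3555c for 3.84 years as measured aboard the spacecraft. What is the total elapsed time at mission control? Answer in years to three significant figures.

Δt = 64.0 years

Leg 1: γ = 1/√(1 − 0.7624²) = 1/√0.4187 = 1.545; Δt_1 = 1.545 × 25.8 = 39.87 years.
Leg 2: β = 0.637; γ = 1/√(1 − 0.637²) = 1/√0.5942 = 1.297; Δt_2 = 1.297 × 15.4 = 19.98 years.
Leg 3: γ = 1/√(1 − 0.3555²) = 1/√0.8736 = 1.070; Δt_3 = 1.070 × 3.84 = 4.108 years.
Total: 39.87 + 19.98 + 4.108 years.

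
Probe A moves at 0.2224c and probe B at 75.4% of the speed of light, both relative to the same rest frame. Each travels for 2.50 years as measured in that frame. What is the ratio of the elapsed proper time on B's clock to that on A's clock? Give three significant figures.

A: γ = 1/√(1 − 0.2224²) = 1/√0.9505 = 1.026. B: β = 0.754; γ = 1/√(1 − 0.754²) = 1/√0.4315 = 1.522.
τ_A/τ_B = γ_B/γ_A = 1.522/1.026 = 1.484, so τ_B/τ_A = 0.6737.

τ_B/τ_A = 0.674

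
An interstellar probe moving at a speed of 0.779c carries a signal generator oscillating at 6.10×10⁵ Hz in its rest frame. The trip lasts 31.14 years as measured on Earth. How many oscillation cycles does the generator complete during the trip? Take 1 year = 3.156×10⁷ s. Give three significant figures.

γ = 1/√(1 − 0.779²) = 1/√0.3932 = 1.595
The oscillator's own cycle count is N = f × τ where τ is the proper time aboard the probe. τ = Δt/γ = 31.14/1.595 = 19.53 years = 6.162×10⁸ s.
N = 6.10×10⁵ × 6.162×10⁸ = 3.759×10¹⁴.

N = 3.76×10¹⁴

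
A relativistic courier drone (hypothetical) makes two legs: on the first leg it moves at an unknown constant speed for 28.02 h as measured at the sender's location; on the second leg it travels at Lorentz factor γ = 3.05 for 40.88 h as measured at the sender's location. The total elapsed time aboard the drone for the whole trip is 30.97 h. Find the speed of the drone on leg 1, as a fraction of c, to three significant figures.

β = 0.779

Leg 1: speed unknown; τ_1 = 28.02/γ_1.
Leg 2: γ = 3.05; τ_2 = 40.88/3.050 = 13.40 h.
Total proper time: τ_1 + 13.40 = 30.97, so τ_1 = 30.97 − 13.40 = 17.57 h.
γ_1 = 28.02/17.57 = 1.595; β = √(1 − 1/γ²) = √0.6070.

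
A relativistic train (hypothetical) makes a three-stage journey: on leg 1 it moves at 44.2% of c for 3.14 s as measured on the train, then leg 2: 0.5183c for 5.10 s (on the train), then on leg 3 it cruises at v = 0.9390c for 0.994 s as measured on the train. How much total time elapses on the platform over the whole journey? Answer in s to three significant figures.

Δt = 12.4 s

Leg 1: β = 0.442; γ = 1/√(1 − 0.442²) = 1/√0.8046 = 1.115; Δt_1 = 1.115 × 3.14 = 3.500 s.
Leg 2: γ = 1/√(1 − 0.5183²) = 1/√0.7314 = 1.169; Δt_2 = 1.169 × 5.10 = 5.964 s.
Leg 3: γ = 1/√(1 − 0.9390²) = 1/√0.1183 = 2.908; Δt_3 = 2.908 × 0.994 = 2.890 s.
Total: 3.500 + 5.964 + 2.890 s.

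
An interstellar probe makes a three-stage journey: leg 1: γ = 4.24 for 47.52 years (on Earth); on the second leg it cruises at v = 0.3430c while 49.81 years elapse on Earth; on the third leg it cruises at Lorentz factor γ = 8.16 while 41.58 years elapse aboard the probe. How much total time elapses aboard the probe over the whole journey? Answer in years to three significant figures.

Leg 1: γ = 4.24; τ_1 = 47.52/4.240 = 11.21 years.
Leg 2: γ = 1/√(1 − 0.3430²) = 1/√0.8824 = 1.065; τ_2 = 49.81/1.065 = 46.79 years.
Leg 3: 41.58 years is already measured aboard the probe.
Total: 11.21 + 46.79 + 41.58 years.

τ = 99.6 years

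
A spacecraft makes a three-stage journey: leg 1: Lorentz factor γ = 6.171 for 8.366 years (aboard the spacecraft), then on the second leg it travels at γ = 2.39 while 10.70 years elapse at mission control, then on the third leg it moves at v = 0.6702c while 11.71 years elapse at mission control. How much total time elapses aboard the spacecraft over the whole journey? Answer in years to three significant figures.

τ = 21.5 years

Leg 1: 8.366 years is already measured aboard the spacecraft.
Leg 2: γ = 2.39; τ_2 = 10.70/2.390 = 4.477 years.
Leg 3: γ = 1/√(1 − 0.6702²) = 1/√0.5508 = 1.347; τ_3 = 11.71/1.347 = 8.691 years.
Total: 8.366 + 4.477 + 8.691 years.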